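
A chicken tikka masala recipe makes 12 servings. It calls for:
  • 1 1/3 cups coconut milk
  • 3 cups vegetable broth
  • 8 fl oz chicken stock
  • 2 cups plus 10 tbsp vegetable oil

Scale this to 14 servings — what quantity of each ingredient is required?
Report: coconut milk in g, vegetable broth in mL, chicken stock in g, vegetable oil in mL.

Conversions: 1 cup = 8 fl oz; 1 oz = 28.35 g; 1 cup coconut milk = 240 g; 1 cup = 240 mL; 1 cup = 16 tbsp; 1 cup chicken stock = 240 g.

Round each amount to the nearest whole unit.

Scaling factor: 14/12 = 7/6.
coconut milk: 4/3 cup × 7/6 × 240 g/cup ≈ 373 g
vegetable broth: 3 cup × 7/6 × 240 mL/cup = 840 mL
chicken stock: 8 fl oz × 7/6 ÷ 8 fl oz/cup × 240 g/cup = 280 g
vegetable oil: (2 cup + 10 tbsp = 2.625 cup) × 7/6 × 240 mL/cup = 735 mL

coconut milk: 373 g; vegetable broth: 840 mL; chicken stock: 280 g; vegetable oil: 735 mL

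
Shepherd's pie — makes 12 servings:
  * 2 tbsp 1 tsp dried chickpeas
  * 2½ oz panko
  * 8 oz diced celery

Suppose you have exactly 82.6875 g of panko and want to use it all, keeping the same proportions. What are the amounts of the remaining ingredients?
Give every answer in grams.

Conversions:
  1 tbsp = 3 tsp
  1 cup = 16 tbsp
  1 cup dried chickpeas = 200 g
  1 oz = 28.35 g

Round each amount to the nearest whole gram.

The original recipe has 70.875 g of panko, so the scaling factor is 82.6875 ÷ 70.875 = 7/6.
dried chickpeas: (2 tbsp + 1 tsp = 7/3 tbsp) × 7/6 ÷ 16 tbsp/cup × 200 g/cup ≈ 34 g
diced celery: 8 oz × 7/6 × 28.35 g/oz ≈ 265 g

dried chickpeas: 34 g; diced celery: 265 g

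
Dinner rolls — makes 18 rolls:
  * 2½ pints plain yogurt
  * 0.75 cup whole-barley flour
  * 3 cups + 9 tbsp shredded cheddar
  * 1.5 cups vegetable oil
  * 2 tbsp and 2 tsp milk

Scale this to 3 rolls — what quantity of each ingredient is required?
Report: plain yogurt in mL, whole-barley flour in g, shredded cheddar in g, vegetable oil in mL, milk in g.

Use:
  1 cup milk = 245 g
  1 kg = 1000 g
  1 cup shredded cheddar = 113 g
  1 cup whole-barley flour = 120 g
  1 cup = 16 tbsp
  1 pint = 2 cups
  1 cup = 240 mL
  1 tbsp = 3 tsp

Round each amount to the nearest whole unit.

Scaling factor: 3/18 = 1/6.
plain yogurt: 2.5 pint × 1/6 × 2 cup/pint × 240 mL/cup = 200 mL
whole-barley flour: 0.75 cup × 1/6 × 120 g/cup = 15 g
shredded cheddar: (3 cup + 9 tbsp = 3.5625 cup) × 1/6 × 113 g/cup ≈ 67 g
vegetable oil: 1.5 cup × 1/6 × 240 mL/cup = 60 mL
milk: (2 tbsp + 2 tsp = 8/3 tbsp) × 1/6 ÷ 16 tbsp/cup × 245 g/cup ≈ 7 g

plain yogurt: 200 mL; whole-barley flour: 15 g; shredded cheddar: 67 g; vegetable oil: 60 mL; milk: 7 g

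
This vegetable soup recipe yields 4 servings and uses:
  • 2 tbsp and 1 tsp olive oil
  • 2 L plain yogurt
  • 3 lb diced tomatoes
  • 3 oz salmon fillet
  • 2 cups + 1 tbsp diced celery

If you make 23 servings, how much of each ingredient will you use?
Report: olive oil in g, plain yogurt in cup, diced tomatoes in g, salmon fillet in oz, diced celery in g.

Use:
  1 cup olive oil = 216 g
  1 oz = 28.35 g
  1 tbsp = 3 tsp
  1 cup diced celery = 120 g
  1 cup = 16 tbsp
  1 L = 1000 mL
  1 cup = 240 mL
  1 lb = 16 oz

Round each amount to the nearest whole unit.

olive oil: 181 g; plain yogurt: 48 cup; diced tomatoes: 7825 g; salmon fillet: 17 oz; diced celery: 1423 g

Scaling factor: 23/4 = 5.75.
olive oil: (2 tbsp + 1 tsp = 7/3 tbsp) × 23/4 ÷ 16 tbsp/cup × 216 g/cup ≈ 181 g
plain yogurt: 2 L × 23/4 × 1000 mL/L ÷ 240 mL/cup ≈ 48 cup
diced tomatoes: 3 lb × 23/4 × 16 oz/lb × 28.35 g/oz ≈ 7825 g
salmon fillet: 3 oz × 23/4 ≈ 17 oz
diced celery: (2 cup + 1 tbsp = 2.0625 cup) × 23/4 × 120 g/cup ≈ 1423 g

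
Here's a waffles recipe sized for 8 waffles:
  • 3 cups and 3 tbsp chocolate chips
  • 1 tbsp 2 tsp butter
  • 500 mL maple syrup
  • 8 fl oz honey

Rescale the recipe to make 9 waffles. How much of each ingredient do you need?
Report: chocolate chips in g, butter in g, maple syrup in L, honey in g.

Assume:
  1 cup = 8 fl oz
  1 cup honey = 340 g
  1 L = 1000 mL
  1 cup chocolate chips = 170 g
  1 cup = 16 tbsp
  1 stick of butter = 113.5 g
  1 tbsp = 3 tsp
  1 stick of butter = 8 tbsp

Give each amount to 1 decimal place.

chocolate chips: 609.6 g; butter: 26.6 g; maple syrup: 0.6 L; honey: 382.5 g

Scaling factor: 9/8 = 1.125.
chocolate chips: (3 cup + 3 tbsp = 3.1875 cup) × 9/8 × 170 g/cup ≈ 609.6 g
butter: (1 tbsp + 2 tsp = 5/3 tbsp) × 9/8 ÷ 8 tbsp/stick × 113.5 g/stick ≈ 26.6 g
maple syrup: 500 mL × 9/8 ÷ 1000 mL/L ≈ 0.6 L
honey: 8 fl oz × 9/8 ÷ 8 fl oz/cup × 340 g/cup = 382.5 g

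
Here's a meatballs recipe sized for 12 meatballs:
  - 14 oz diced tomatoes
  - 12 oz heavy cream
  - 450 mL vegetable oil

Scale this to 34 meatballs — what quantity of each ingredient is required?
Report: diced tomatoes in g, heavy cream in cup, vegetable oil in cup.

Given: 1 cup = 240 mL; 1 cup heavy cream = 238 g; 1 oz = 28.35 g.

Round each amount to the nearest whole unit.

Scaling factor: 34/12 = 17/6.
diced tomatoes: 14 oz × 17/6 × 28.35 g/oz ≈ 1125 g
heavy cream: 12 oz × 17/6 × 28.35 g/oz ÷ 238 g/cup ≈ 4 cup
vegetable oil: 450 mL × 17/6 ÷ 240 mL/cup ≈ 5 cup

diced tomatoes: 1125 g; heavy cream: 4 cup; vegetable oil: 5 cup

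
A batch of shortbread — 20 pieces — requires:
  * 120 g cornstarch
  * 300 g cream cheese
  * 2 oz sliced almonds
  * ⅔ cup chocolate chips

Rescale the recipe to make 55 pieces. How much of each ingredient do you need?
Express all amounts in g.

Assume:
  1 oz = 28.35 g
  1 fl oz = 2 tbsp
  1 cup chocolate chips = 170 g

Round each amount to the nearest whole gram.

Scaling factor: 55/20 = 11/4 = 2.75.
cornstarch: 120 g × 11/4 = 330 g
cream cheese: 300 g × 11/4 = 825 g
sliced almonds: 2 oz × 11/4 × 28.35 g/oz ≈ 156 g
chocolate chips: 2/3 cup × 11/4 × 170 g/cup ≈ 312 g

cornstarch: 330 g; cream cheese: 825 g; sliced almonds: 156 g; chocolate chips: 312 g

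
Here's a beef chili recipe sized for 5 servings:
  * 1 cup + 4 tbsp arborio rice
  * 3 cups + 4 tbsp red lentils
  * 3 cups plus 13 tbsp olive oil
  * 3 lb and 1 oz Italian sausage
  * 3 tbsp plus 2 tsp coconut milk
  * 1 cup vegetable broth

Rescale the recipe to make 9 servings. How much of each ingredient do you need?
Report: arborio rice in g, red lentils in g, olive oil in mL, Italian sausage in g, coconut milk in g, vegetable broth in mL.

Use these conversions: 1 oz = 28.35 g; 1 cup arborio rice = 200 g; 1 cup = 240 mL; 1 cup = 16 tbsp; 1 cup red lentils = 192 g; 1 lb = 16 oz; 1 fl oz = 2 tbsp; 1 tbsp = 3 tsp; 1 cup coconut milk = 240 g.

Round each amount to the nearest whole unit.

arborio rice: 450 g; red lentils: 1123 g; olive oil: 1647 mL; Italian sausage: 2500 g; coconut milk: 99 g; vegetable broth: 432 mL

Scaling factor: 9/5 = 1.8.
arborio rice: (1 cup + 4 tbsp = 1.25 cup) × 9/5 × 200 g/cup = 450 g
red lentils: (3 cup + 4 tbsp = 3.25 cup) × 9/5 × 192 g/cup ≈ 1123 g
olive oil: (3 cup + 13 tbsp = 3.8125 cup) × 9/5 × 240 mL/cup = 1647 mL
Italian sausage: (3 lb + 1 oz = 3.0625 lb) × 9/5 × 16 oz/lb × 28.35 g/oz ≈ 2500 g
coconut milk: (3 tbsp + 2 tsp = 11/3 tbsp) × 9/5 ÷ 16 tbsp/cup × 240 g/cup = 99 g
vegetable broth: 1 cup × 9/5 × 240 mL/cup = 432 mL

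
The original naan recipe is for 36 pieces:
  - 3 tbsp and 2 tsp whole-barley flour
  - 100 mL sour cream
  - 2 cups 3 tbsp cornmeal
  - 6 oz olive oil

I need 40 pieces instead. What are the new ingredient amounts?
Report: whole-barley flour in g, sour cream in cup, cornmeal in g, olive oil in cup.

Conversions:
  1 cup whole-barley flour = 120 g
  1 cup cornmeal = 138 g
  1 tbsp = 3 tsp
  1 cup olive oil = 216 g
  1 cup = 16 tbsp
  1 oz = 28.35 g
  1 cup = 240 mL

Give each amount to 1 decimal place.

Scaling factor: 40/36 = 10/9.
whole-barley flour: (3 tbsp + 2 tsp = 11/3 tbsp) × 10/9 ÷ 16 tbsp/cup × 120 g/cup ≈ 30.6 g
sour cream: 100 mL × 10/9 ÷ 240 mL/cup ≈ 0.5 cup
cornmeal: (2 cup + 3 tbsp = 2.1875 cup) × 10/9 × 138 g/cup ≈ 335.4 g
olive oil: 6 oz × 10/9 × 28.35 g/oz ÷ 216 g/cup ≈ 0.9 cup

whole-barley flour: 30.6 g; sour cream: 0.5 cup; cornmeal: 335.4 g; olive oil: 0.9 cup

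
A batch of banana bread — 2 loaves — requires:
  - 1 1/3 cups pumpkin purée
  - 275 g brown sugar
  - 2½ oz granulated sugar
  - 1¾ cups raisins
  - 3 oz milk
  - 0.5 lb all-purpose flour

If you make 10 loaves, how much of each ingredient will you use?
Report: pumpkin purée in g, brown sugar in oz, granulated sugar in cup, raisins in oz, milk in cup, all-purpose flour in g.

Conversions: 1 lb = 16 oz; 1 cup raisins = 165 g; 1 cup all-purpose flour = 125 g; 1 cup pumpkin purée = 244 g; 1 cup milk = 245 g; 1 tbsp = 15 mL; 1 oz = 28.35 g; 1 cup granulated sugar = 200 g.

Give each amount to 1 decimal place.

Scaling factor: 10/2 = 5.
pumpkin purée: 4/3 cup × 5 × 244 g/cup ≈ 1626.7 g
brown sugar: 275 g × 5 ÷ 28.35 g/oz ≈ 48.5 oz
granulated sugar: 2.5 oz × 5 × 28.35 g/oz ÷ 200 g/cup ≈ 1.8 cup
raisins: 1.75 cup × 5 × 165 g/cup ÷ 28.35 g/oz ≈ 50.9 oz
milk: 3 oz × 5 × 28.35 g/oz ÷ 245 g/cup ≈ 1.7 cup
all-purpose flour: 0.5 lb × 5 × 16 oz/lb × 28.35 g/oz = 1134.0 g

pumpkin purée: 1626.7 g; brown sugar: 48.5 oz; granulated sugar: 1.8 cup; raisins: 50.9 oz; milk: 1.7 cup; all-purpose flour: 1134.0 g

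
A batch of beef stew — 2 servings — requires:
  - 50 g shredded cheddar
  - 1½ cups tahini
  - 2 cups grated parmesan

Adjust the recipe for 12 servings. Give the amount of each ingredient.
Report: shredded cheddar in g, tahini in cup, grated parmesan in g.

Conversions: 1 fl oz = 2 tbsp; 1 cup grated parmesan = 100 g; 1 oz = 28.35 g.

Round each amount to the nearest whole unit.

shredded cheddar: 300 g; tahini: 9 cup; grated parmesan: 1200 g

Scaling factor: 12/2 = 6.
shredded cheddar: 50 g × 6 = 300 g
tahini: 1.5 cup × 6 = 9 cup
grated parmesan: 2 cup × 6 × 100 g/cup = 1200 g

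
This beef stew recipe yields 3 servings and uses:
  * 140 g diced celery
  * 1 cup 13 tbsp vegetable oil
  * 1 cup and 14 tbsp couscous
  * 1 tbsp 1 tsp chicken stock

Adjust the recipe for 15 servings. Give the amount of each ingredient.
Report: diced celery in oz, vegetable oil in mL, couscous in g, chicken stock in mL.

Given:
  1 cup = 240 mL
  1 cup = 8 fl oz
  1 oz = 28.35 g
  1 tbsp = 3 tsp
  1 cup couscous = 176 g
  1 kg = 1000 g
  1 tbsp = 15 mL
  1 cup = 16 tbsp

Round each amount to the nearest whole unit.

diced celery: 25 oz; vegetable oil: 2175 mL; couscous: 1650 g; chicken stock: 100 mL

Scaling factor: 15/3 = 5.
diced celery: 140 g × 5 ÷ 28.35 g/oz ≈ 25 oz
vegetable oil: (1 cup + 13 tbsp = 1.8125 cup) × 5 × 240 mL/cup = 2175 mL
couscous: (1 cup + 14 tbsp = 1.875 cup) × 5 × 176 g/cup = 1650 g
chicken stock: (1 tbsp + 1 tsp = 4/3 tbsp) × 5 × 15 mL/tbsp = 100 mL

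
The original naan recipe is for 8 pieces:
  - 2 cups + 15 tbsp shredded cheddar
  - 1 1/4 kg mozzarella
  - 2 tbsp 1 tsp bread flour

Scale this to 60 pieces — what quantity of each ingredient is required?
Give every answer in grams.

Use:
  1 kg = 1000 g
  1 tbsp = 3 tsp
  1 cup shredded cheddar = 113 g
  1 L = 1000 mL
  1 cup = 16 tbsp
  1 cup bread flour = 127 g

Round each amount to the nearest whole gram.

shredded cheddar: 2490 g; mozzarella: 9375 g; bread flour: 139 g

Scaling factor: 60/8 = 15/2 = 7.5.
shredded cheddar: (2 cup + 15 tbsp = 2.9375 cup) × 15/2 × 113 g/cup ≈ 2490 g
mozzarella: 1.25 kg × 15/2 × 1000 g/kg = 9375 g
bread flour: (2 tbsp + 1 tsp = 7/3 tbsp) × 15/2 ÷ 16 tbsp/cup × 127 g/cup ≈ 139 g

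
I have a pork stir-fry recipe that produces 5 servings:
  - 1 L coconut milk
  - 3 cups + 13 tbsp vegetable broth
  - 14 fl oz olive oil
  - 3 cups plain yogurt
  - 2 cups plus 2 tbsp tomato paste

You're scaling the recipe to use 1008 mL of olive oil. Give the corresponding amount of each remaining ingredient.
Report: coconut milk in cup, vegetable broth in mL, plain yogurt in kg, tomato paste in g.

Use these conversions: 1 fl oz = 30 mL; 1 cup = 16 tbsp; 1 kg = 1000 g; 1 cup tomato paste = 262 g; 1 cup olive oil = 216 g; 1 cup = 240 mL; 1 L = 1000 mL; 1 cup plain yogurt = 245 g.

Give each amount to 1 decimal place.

coconut milk: 10.0 cup; vegetable broth: 2196.0 mL; plain yogurt: 1.8 kg; tomato paste: 1336.2 g

The original recipe has 420 mL of olive oil, so the scaling factor is 1008 ÷ 420 = 12/5 = 2.4.
coconut milk: 1 L × 12/5 × 1000 mL/L ÷ 240 mL/cup = 10.0 cup
vegetable broth: (3 cup + 13 tbsp = 3.8125 cup) × 12/5 × 240 mL/cup = 2196.0 mL
plain yogurt: 3 cup × 12/5 × 245 g/cup ÷ 1000 g/kg ≈ 1.8 kg
tomato paste: (2 cup + 2 tbsp = 2.125 cup) × 12/5 × 262 g/cup = 1336.2 g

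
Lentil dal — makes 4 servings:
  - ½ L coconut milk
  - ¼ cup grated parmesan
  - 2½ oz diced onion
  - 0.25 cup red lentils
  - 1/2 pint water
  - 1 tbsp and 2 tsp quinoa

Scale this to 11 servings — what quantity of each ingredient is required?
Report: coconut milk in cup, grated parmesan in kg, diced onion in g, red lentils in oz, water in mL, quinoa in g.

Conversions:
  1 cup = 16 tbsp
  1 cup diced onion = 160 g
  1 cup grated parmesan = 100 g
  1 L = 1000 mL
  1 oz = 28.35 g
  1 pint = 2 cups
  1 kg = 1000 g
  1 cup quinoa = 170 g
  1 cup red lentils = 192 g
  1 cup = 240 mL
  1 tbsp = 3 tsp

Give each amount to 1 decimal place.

Scaling factor: 11/4 = 2.75.
coconut milk: 0.5 L × 11/4 × 1000 mL/L ÷ 240 mL/cup ≈ 5.7 cup
grated parmesan: 0.25 cup × 11/4 × 100 g/cup ÷ 1000 g/kg ≈ 0.1 kg
diced onion: 2.5 oz × 11/4 × 28.35 g/oz ≈ 194.9 g
red lentils: 0.25 cup × 11/4 × 192 g/cup ÷ 28.35 g/oz ≈ 4.7 oz
water: 0.5 pint × 11/4 × 2 cup/pint × 240 mL/cup = 660.0 mL
quinoa: (1 tbsp + 2 tsp = 5/3 tbsp) × 11/4 ÷ 16 tbsp/cup × 170 g/cup ≈ 48.7 g

coconut milk: 5.7 cup; grated parmesan: 0.1 kg; diced onion: 194.9 g; red lentils: 4.7 oz; water: 660.0 mL; quinoa: 48.7 g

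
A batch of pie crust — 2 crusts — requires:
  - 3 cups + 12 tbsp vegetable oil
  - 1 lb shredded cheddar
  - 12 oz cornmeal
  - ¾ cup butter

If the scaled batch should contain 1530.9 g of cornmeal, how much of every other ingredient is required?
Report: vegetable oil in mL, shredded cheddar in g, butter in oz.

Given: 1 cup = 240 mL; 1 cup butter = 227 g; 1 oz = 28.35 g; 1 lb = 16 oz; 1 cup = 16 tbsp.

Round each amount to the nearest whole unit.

The original recipe has 340.2 g of cornmeal, so the scaling factor is 1530.9 ÷ 340.2 = 9/2 = 4.5.
vegetable oil: (3 cup + 12 tbsp = 3.75 cup) × 9/2 × 240 mL/cup = 4050 mL
shredded cheddar: 1 lb × 9/2 × 16 oz/lb × 28.35 g/oz ≈ 2041 g
butter: 0.75 cup × 9/2 × 227 g/cup ÷ 28.35 g/oz ≈ 27 oz

vegetable oil: 4050 mL; shredded cheddar: 2041 g; butter: 27 oz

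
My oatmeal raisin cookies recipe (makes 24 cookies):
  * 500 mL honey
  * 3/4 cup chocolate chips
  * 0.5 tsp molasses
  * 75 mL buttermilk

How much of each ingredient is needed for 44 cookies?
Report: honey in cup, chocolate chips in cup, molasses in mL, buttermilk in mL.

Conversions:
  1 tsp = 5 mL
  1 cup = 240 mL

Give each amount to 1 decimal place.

Scaling factor: 44/24 = 11/6.
honey: 500 mL × 11/6 ÷ 240 mL/cup ≈ 3.8 cup
chocolate chips: 0.75 cup × 11/6 ≈ 1.4 cup
molasses: 0.5 tsp × 11/6 × 5 mL/tsp ≈ 4.6 mL
buttermilk: 75 mL × 11/6 = 137.5 mL

honey: 3.8 cup; chocolate chips: 1.4 cup; molasses: 4.6 mL; buttermilk: 137.5 mL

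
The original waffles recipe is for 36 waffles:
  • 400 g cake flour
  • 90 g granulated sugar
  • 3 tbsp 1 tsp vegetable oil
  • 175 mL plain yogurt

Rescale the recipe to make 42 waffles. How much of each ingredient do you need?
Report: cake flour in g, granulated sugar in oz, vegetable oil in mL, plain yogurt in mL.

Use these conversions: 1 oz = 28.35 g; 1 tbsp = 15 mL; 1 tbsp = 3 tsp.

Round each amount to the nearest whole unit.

Scaling factor: 42/36 = 7/6.
cake flour: 400 g × 7/6 ≈ 467 g
granulated sugar: 90 g × 7/6 ÷ 28.35 g/oz ≈ 4 oz
vegetable oil: (3 tbsp + 1 tsp = 10/3 tbsp) × 7/6 × 15 mL/tbsp ≈ 58 mL
plain yogurt: 175 mL × 7/6 ≈ 204 mL

cake flour: 467 g; granulated sugar: 4 oz; vegetable oil: 58 mL; plain yogurt: 204 mL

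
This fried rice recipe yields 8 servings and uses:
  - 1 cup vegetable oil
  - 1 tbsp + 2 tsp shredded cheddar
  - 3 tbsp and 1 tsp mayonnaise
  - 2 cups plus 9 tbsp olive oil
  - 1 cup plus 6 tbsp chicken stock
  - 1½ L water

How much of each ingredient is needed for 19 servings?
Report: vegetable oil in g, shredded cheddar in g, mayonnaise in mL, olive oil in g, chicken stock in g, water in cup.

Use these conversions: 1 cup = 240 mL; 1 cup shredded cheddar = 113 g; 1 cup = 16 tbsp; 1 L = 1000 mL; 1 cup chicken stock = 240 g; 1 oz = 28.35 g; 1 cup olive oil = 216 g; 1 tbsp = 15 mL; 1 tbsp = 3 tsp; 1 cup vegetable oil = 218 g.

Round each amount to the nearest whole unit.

Scaling factor: 19/8 = 2.375.
vegetable oil: 1 cup × 19/8 × 218 g/cup ≈ 518 g
shredded cheddar: (1 tbsp + 2 tsp = 5/3 tbsp) × 19/8 ÷ 16 tbsp/cup × 113 g/cup ≈ 28 g
mayonnaise: (3 tbsp + 1 tsp = 10/3 tbsp) × 19/8 × 15 mL/tbsp ≈ 119 mL
olive oil: (2 cup + 9 tbsp = 2.5625 cup) × 19/8 × 216 g/cup ≈ 1315 g
chicken stock: (1 cup + 6 tbsp = 1.375 cup) × 19/8 × 240 g/cup ≈ 784 g
water: 1.5 L × 19/8 × 1000 mL/L ÷ 240 mL/cup ≈ 15 cup

vegetable oil: 518 g; shredded cheddar: 28 g; mayonnaise: 119 mL; olive oil: 1315 g; chicken stock: 784 g; water: 15 cup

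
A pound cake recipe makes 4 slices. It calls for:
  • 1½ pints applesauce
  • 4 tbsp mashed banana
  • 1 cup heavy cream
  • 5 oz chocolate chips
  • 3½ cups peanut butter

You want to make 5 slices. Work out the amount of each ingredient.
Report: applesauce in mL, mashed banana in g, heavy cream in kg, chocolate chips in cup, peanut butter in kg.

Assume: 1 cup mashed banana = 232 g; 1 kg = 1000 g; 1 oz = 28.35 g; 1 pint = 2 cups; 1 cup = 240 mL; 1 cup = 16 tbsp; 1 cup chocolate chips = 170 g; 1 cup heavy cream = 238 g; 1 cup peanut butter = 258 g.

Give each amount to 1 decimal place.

Scaling factor: 5/4 = 1.25.
applesauce: 1.5 pint × 5/4 × 2 cup/pint × 240 mL/cup = 900.0 mL
mashed banana: 4 tbsp × 5/4 ÷ 16 tbsp/cup × 232 g/cup = 72.5 g
heavy cream: 1 cup × 5/4 × 238 g/cup ÷ 1000 g/kg ≈ 0.3 kg
chocolate chips: 5 oz × 5/4 × 28.35 g/oz ÷ 170 g/cup ≈ 1.0 cup
peanut butter: 3.5 cup × 5/4 × 258 g/cup ÷ 1000 g/kg ≈ 1.1 kg

applesauce: 900.0 mL; mashed banana: 72.5 g; heavy cream: 0.3 kg; chocolate chips: 1.0 cup; peanut butter: 1.1 kg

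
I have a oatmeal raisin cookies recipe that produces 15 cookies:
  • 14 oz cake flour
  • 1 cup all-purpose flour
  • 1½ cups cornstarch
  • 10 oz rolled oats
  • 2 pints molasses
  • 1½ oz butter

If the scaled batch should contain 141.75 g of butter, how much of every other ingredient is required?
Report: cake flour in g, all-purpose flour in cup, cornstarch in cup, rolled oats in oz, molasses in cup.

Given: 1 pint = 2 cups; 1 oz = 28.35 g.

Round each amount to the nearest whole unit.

The original recipe has 42.525 g of butter, so the scaling factor is 141.75 ÷ 42.525 = 10/3.
cake flour: 14 oz × 10/3 × 28.35 g/oz = 1323 g
all-purpose flour: 1 cup × 10/3 ≈ 3 cup
cornstarch: 1.5 cup × 10/3 = 5 cup
rolled oats: 10 oz × 10/3 ≈ 33 oz
molasses: 2 pint × 10/3 × 2 cup/pint ≈ 13 cup

cake flour: 1323 g; all-purpose flour: 3 cup; cornstarch: 5 cup; rolled oats: 33 oz; molasses: 13 cup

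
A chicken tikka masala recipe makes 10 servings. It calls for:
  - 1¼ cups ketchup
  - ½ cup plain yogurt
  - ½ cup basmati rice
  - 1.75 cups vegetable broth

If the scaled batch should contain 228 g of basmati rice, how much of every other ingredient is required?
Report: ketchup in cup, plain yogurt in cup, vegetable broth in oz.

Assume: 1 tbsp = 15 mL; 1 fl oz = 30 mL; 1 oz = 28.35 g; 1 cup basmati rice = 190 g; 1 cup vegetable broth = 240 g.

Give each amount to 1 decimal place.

The original recipe has 95 g of basmati rice, so the scaling factor is 228 ÷ 95 = 12/5 = 2.4.
ketchup: 1.25 cup × 12/5 = 3.0 cup
plain yogurt: 0.5 cup × 12/5 = 1.2 cup
vegetable broth: 1.75 cup × 12/5 × 240 g/cup ÷ 28.35 g/oz ≈ 35.6 oz

ketchup: 3.0 cup; plain yogurt: 1.2 cup; vegetable broth: 35.6 oz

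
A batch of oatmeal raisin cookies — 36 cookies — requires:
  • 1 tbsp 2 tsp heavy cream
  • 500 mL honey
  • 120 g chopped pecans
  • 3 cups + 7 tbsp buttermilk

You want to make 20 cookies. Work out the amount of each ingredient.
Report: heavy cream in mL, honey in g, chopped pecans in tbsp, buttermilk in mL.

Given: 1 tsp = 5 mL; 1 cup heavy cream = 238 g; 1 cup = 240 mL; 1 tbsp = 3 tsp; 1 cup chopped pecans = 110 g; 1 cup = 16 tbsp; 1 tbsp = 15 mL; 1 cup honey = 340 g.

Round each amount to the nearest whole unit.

heavy cream: 14 mL; honey: 394 g; chopped pecans: 10 tbsp; buttermilk: 458 mL

Scaling factor: 20/36 = 5/9.
heavy cream: (1 tbsp + 2 tsp = 5/3 tbsp) × 5/9 × 15 mL/tbsp ≈ 14 mL
honey: 500 mL × 5/9 ÷ 240 mL/cup × 340 g/cup ≈ 394 g
chopped pecans: 120 g × 5/9 ÷ 110 g/cup × 16 tbsp/cup ≈ 10 tbsp
buttermilk: (3 cup + 7 tbsp = 3.4375 cup) × 5/9 × 240 mL/cup ≈ 458 mL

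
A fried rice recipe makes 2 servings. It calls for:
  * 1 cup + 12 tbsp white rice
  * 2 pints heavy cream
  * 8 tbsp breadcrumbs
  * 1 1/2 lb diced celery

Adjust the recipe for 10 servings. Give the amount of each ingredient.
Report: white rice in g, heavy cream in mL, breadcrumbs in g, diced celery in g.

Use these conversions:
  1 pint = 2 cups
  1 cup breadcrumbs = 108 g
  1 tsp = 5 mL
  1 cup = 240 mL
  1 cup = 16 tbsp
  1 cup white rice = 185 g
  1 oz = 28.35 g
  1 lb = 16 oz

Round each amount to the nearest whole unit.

Scaling factor: 10/2 = 5.
white rice: (1 cup + 12 tbsp = 1.75 cup) × 5 × 185 g/cup ≈ 1619 g
heavy cream: 2 pint × 5 × 2 cup/pint × 240 mL/cup = 4800 mL
breadcrumbs: 8 tbsp × 5 ÷ 16 tbsp/cup × 108 g/cup = 270 g
diced celery: 1.5 lb × 5 × 16 oz/lb × 28.35 g/oz = 3402 g

white rice: 1619 g; heavy cream: 4800 mL; breadcrumbs: 270 g; diced celery: 3402 g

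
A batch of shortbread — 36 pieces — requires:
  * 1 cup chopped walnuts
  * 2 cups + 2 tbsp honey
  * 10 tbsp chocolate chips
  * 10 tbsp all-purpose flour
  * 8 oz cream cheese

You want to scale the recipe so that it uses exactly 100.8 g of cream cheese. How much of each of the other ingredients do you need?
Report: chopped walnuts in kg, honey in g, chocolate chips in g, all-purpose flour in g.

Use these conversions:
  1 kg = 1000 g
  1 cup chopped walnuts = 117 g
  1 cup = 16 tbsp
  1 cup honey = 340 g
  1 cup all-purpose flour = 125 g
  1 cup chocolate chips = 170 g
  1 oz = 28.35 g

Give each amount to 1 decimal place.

The original recipe has 226.8 g of cream cheese, so the scaling factor is 100.8 ÷ 226.8 = 4/9.
chopped walnuts: 1 cup × 4/9 × 117 g/cup ÷ 1000 g/kg ≈ 0.1 kg
honey: (2 cup + 2 tbsp = 2.125 cup) × 4/9 × 340 g/cup ≈ 321.1 g
chocolate chips: 10 tbsp × 4/9 ÷ 16 tbsp/cup × 170 g/cup ≈ 47.2 g
all-purpose flour: 10 tbsp × 4/9 ÷ 16 tbsp/cup × 125 g/cup ≈ 34.7 g

chopped walnuts: 0.1 kg; honey: 321.1 g; chocolate chips: 47.2 g; all-purpose flour: 34.7 g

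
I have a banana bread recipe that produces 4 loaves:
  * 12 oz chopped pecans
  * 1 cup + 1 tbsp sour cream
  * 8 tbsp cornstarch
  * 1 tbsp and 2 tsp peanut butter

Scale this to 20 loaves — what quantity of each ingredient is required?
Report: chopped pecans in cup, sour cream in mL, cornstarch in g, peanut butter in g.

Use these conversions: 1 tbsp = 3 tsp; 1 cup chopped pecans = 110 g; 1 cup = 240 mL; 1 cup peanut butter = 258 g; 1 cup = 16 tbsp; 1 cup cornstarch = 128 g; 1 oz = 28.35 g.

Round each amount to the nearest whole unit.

Scaling factor: 20/4 = 5.
chopped pecans: 12 oz × 5 × 28.35 g/oz ÷ 110 g/cup ≈ 15 cup
sour cream: (1 cup + 1 tbsp = 1.0625 cup) × 5 × 240 mL/cup = 1275 mL
cornstarch: 8 tbsp × 5 ÷ 16 tbsp/cup × 128 g/cup = 320 g
peanut butter: (1 tbsp + 2 tsp = 5/3 tbsp) × 5 ÷ 16 tbsp/cup × 258 g/cup ≈ 134 g

chopped pecans: 15 cup; sour cream: 1275 mL; cornstarch: 320 g; peanut butter: 134 g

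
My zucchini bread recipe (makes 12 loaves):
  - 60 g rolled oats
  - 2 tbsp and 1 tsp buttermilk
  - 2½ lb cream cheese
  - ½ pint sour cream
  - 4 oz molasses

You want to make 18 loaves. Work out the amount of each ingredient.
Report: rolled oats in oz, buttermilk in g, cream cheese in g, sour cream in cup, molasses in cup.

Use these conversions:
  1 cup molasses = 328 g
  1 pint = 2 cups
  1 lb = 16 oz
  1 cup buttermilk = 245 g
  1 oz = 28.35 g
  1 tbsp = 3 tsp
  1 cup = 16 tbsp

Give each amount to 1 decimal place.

rolled oats: 3.2 oz; buttermilk: 53.6 g; cream cheese: 1701.0 g; sour cream: 1.5 cup; molasses: 0.5 cup

Scaling factor: 18/12 = 3/2 = 1.5.
rolled oats: 60 g × 3/2 ÷ 28.35 g/oz ≈ 3.2 oz
buttermilk: (2 tbsp + 1 tsp = 7/3 tbsp) × 3/2 ÷ 16 tbsp/cup × 245 g/cup ≈ 53.6 g
cream cheese: 2.5 lb × 3/2 × 16 oz/lb × 28.35 g/oz = 1701.0 g
sour cream: 0.5 pint × 3/2 × 2 cup/pint = 1.5 cup
molasses: 4 oz × 3/2 × 28.35 g/oz ÷ 328 g/cup ≈ 0.5 cup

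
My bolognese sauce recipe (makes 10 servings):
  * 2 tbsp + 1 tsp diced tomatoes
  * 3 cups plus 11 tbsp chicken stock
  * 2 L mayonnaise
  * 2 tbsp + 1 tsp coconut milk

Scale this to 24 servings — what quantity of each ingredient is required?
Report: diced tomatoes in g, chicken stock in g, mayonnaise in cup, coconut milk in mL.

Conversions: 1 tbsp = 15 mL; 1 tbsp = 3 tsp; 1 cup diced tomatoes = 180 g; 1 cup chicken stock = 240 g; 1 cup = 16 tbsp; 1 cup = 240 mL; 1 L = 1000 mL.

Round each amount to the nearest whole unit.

Scaling factor: 24/10 = 12/5 = 2.4.
diced tomatoes: (2 tbsp + 1 tsp = 7/3 tbsp) × 12/5 ÷ 16 tbsp/cup × 180 g/cup = 63 g
chicken stock: (3 cup + 11 tbsp = 3.6875 cup) × 12/5 × 240 g/cup = 2124 g
mayonnaise: 2 L × 12/5 × 1000 mL/L ÷ 240 mL/cup = 20 cup
coconut milk: (2 tbsp + 1 tsp = 7/3 tbsp) × 12/5 × 15 mL/tbsp = 84 mL

diced tomatoes: 63 g; chicken stock: 2124 g; mayonnaise: 20 cup; coconut milk: 84 mL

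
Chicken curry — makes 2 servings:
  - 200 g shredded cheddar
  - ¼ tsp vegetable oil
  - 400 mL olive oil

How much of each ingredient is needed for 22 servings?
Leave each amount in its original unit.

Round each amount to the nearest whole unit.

Scaling factor: 22/2 = 11.
shredded cheddar: 200 g × 11 = 2200 g
vegetable oil: 0.25 tsp × 11 ≈ 3 tsp
olive oil: 400 mL × 11 = 4400 mL

shredded cheddar: 2200 g; vegetable oil: 3 tsp; olive oil: 4400 mL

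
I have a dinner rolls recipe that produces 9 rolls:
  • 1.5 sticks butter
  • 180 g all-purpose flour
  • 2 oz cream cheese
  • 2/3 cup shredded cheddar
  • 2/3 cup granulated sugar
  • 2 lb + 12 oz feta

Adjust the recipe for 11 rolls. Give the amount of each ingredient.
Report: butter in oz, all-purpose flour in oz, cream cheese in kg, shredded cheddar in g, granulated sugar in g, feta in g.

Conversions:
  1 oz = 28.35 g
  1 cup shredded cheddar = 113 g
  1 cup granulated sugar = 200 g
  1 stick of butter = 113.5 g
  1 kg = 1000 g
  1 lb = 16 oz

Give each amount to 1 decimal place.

butter: 7.3 oz; all-purpose flour: 7.8 oz; cream cheese: 0.1 kg; shredded cheddar: 92.1 g; granulated sugar: 163.0 g; feta: 1524.6 g

Scaling factor: 11/9.
butter: 1.5 stick × 11/9 × 113.5 g/stick ÷ 28.35 g/oz ≈ 7.3 oz
all-purpose flour: 180 g × 11/9 ÷ 28.35 g/oz ≈ 7.8 oz
cream cheese: 2 oz × 11/9 × 28.35 g/oz ÷ 1000 g/kg ≈ 0.1 kg
shredded cheddar: 2/3 cup × 11/9 × 113 g/cup ≈ 92.1 g
granulated sugar: 2/3 cup × 11/9 × 200 g/cup ≈ 163.0 g
feta: (2 lb + 12 oz = 2.75 lb) × 11/9 × 16 oz/lb × 28.35 g/oz = 1524.6 g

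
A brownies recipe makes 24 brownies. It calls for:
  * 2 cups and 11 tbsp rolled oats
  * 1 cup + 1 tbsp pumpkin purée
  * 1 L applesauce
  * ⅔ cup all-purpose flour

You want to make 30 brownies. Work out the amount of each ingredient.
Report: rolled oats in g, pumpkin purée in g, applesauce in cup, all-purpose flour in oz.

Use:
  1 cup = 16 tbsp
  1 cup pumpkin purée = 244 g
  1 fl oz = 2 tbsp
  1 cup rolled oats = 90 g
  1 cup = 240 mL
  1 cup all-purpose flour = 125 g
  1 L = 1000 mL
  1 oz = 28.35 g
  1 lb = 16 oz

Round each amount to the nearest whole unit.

Scaling factor: 30/24 = 5/4 = 1.25.
rolled oats: (2 cup + 11 tbsp = 2.6875 cup) × 5/4 × 90 g/cup ≈ 302 g
pumpkin purée: (1 cup + 1 tbsp = 1.0625 cup) × 5/4 × 244 g/cup ≈ 324 g
applesauce: 1 L × 5/4 × 1000 mL/L ÷ 240 mL/cup ≈ 5 cup
all-purpose flour: 2/3 cup × 5/4 × 125 g/cup ÷ 28.35 g/oz ≈ 4 oz

rolled oats: 302 g; pumpkin purée: 324 g; applesauce: 5 cup; all-purpose flour: 4 oz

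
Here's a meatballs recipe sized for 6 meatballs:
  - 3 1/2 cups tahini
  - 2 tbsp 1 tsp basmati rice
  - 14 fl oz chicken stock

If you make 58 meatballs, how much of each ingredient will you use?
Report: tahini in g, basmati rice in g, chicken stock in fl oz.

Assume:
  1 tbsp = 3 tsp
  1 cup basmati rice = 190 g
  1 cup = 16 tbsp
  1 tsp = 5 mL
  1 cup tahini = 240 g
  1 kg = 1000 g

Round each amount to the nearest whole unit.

Scaling factor: 58/6 = 29/3.
tahini: 3.5 cup × 29/3 × 240 g/cup = 8120 g
basmati rice: (2 tbsp + 1 tsp = 7/3 tbsp) × 29/3 ÷ 16 tbsp/cup × 190 g/cup ≈ 268 g
chicken stock: 14 fl oz × 29/3 ≈ 135 fl oz

tahini: 8120 g; basmati rice: 268 g; chicken stock: 135 fl oz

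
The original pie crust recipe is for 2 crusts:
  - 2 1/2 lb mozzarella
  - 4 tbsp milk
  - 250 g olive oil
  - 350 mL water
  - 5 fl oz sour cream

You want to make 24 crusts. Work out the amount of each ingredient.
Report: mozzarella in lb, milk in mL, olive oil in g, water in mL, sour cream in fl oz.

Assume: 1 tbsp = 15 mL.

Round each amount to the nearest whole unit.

Scaling factor: 24/2 = 12.
mozzarella: 2.5 lb × 12 = 30 lb
milk: 4 tbsp × 12 × 15 mL/tbsp = 720 mL
olive oil: 250 g × 12 = 3000 g
water: 350 mL × 12 = 4200 mL
sour cream: 5 fl oz × 12 = 60 fl oz

mozzarella: 30 lb; milk: 720 mL; olive oil: 3000 g; water: 4200 mL; sour cream: 60 fl oz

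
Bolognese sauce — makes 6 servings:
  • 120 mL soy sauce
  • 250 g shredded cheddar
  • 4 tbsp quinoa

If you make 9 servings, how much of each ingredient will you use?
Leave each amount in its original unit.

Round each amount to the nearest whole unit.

Scaling factor: 9/6 = 3/2 = 1.5.
soy sauce: 120 mL × 3/2 = 180 mL
shredded cheddar: 250 g × 3/2 = 375 g
quinoa: 4 tbsp × 3/2 = 6 tbsp

soy sauce: 180 mL; shredded cheddar: 375 g; quinoa: 6 tbsp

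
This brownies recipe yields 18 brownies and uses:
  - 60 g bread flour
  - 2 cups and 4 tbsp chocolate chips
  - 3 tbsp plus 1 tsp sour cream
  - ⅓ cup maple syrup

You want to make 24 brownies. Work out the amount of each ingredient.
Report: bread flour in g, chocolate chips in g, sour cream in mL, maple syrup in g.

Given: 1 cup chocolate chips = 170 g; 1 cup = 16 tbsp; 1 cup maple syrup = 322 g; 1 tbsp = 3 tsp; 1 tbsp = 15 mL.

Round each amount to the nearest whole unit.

Scaling factor: 24/18 = 4/3.
bread flour: 60 g × 4/3 = 80 g
chocolate chips: (2 cup + 4 tbsp = 2.25 cup) × 4/3 × 170 g/cup = 510 g
sour cream: (3 tbsp + 1 tsp = 10/3 tbsp) × 4/3 × 15 mL/tbsp ≈ 67 mL
maple syrup: 1/3 cup × 4/3 × 322 g/cup ≈ 143 g

bread flour: 80 g; chocolate chips: 510 g; sour cream: 67 mL; maple syrup: 143 g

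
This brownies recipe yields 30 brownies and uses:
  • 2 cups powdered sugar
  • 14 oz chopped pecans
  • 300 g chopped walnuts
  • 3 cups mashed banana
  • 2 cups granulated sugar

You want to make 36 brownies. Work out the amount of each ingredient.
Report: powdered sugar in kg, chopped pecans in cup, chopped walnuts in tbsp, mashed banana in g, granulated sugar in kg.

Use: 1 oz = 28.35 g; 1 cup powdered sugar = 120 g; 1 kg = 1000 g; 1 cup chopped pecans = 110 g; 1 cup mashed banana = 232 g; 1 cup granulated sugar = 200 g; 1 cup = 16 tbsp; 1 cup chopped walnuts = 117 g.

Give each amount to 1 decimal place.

Scaling factor: 36/30 = 6/5 = 1.2.
powdered sugar: 2 cup × 6/5 × 120 g/cup ÷ 1000 g/kg ≈ 0.3 kg
chopped pecans: 14 oz × 6/5 × 28.35 g/oz ÷ 110 g/cup ≈ 4.3 cup
chopped walnuts: 300 g × 6/5 ÷ 117 g/cup × 16 tbsp/cup ≈ 49.2 tbsp
mashed banana: 3 cup × 6/5 × 232 g/cup = 835.2 g
granulated sugar: 2 cup × 6/5 × 200 g/cup ÷ 1000 g/kg ≈ 0.5 kg

powdered sugar: 0.3 kg; chopped pecans: 4.3 cup; chopped walnuts: 49.2 tbsp; mashed banana: 835.2 g; granulated sugar: 0.5 kg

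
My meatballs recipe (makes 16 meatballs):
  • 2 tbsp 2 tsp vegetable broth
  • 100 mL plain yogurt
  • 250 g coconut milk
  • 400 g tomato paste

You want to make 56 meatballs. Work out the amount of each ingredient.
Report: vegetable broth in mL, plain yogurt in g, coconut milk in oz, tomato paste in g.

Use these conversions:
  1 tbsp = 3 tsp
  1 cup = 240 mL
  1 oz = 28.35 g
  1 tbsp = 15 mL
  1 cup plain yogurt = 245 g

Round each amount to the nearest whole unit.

Scaling factor: 56/16 = 7/2 = 3.5.
vegetable broth: (2 tbsp + 2 tsp = 8/3 tbsp) × 7/2 × 15 mL/tbsp = 140 mL
plain yogurt: 100 mL × 7/2 ÷ 240 mL/cup × 245 g/cup ≈ 357 g
coconut milk: 250 g × 7/2 ÷ 28.35 g/oz ≈ 31 oz
tomato paste: 400 g × 7/2 = 1400 g

vegetable broth: 140 mL; plain yogurt: 357 g; coconut milk: 31 oz; tomato paste: 1400 g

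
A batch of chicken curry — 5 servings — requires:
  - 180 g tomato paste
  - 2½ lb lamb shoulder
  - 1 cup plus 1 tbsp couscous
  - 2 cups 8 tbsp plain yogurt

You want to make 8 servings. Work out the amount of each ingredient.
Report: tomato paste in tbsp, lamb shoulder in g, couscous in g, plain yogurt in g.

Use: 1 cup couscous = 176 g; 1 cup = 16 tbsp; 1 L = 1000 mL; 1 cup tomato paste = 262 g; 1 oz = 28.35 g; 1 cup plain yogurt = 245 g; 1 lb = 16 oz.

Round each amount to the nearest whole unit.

tomato paste: 18 tbsp; lamb shoulder: 1814 g; couscous: 299 g; plain yogurt: 980 g

Scaling factor: 8/5 = 1.6.
tomato paste: 180 g × 8/5 ÷ 262 g/cup × 16 tbsp/cup ≈ 18 tbsp
lamb shoulder: 2.5 lb × 8/5 × 16 oz/lb × 28.35 g/oz ≈ 1814 g
couscous: (1 cup + 1 tbsp = 1.0625 cup) × 8/5 × 176 g/cup ≈ 299 g
plain yogurt: (2 cup + 8 tbsp = 2.5 cup) × 8/5 × 245 g/cup = 980 g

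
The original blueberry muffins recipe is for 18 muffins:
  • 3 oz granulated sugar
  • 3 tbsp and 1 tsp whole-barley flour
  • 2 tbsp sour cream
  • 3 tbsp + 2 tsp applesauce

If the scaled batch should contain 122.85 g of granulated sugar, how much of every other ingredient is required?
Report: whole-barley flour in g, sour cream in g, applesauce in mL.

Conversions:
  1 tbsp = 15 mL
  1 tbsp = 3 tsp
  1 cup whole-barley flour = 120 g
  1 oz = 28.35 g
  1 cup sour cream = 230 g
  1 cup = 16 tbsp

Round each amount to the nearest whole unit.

whole-barley flour: 36 g; sour cream: 42 g; applesauce: 79 mL

The original recipe has 85.05 g of granulated sugar, so the scaling factor is 122.85 ÷ 85.05 = 13/9.
whole-barley flour: (3 tbsp + 1 tsp = 10/3 tbsp) × 13/9 ÷ 16 tbsp/cup × 120 g/cup ≈ 36 g
sour cream: 2 tbsp × 13/9 ÷ 16 tbsp/cup × 230 g/cup ≈ 42 g
applesauce: (3 tbsp + 2 tsp = 11/3 tbsp) × 13/9 × 15 mL/tbsp ≈ 79 mL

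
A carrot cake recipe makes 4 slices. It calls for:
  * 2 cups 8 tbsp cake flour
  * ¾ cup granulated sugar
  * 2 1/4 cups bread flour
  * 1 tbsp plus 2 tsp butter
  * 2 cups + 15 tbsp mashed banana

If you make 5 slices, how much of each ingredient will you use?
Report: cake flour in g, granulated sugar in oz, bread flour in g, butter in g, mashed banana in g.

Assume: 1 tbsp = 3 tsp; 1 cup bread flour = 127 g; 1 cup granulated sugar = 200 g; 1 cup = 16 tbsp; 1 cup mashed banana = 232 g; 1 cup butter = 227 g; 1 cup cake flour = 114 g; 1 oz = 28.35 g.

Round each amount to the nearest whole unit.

Scaling factor: 5/4 = 1.25.
cake flour: (2 cup + 8 tbsp = 2.5 cup) × 5/4 × 114 g/cup ≈ 356 g
granulated sugar: 0.75 cup × 5/4 × 200 g/cup ÷ 28.35 g/oz ≈ 7 oz
bread flour: 2.25 cup × 5/4 × 127 g/cup ≈ 357 g
butter: (1 tbsp + 2 tsp = 5/3 tbsp) × 5/4 ÷ 16 tbsp/cup × 227 g/cup ≈ 30 g
mashed banana: (2 cup + 15 tbsp = 2.9375 cup) × 5/4 × 232 g/cup ≈ 852 g

cake flour: 356 g; granulated sugar: 7 oz; bread flour: 357 g; butter: 30 g; mashed banana: 852 g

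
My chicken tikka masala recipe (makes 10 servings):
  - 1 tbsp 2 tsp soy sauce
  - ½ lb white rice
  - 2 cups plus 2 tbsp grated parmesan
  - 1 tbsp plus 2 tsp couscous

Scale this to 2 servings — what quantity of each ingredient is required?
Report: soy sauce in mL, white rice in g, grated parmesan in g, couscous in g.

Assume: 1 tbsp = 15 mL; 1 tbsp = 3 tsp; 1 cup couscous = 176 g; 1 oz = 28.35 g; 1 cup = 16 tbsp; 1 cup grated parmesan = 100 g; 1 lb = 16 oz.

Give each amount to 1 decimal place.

soy sauce: 5.0 mL; white rice: 45.4 g; grated parmesan: 42.5 g; couscous: 3.7 g

Scaling factor: 2/10 = 1/5 = 0.2.
soy sauce: (1 tbsp + 2 tsp = 5/3 tbsp) × 1/5 × 15 mL/tbsp = 5.0 mL
white rice: 0.5 lb × 1/5 × 16 oz/lb × 28.35 g/oz ≈ 45.4 g
grated parmesan: (2 cup + 2 tbsp = 2.125 cup) × 1/5 × 100 g/cup = 42.5 g
couscous: (1 tbsp + 2 tsp = 5/3 tbsp) × 1/5 ÷ 16 tbsp/cup × 176 g/cup ≈ 3.7 g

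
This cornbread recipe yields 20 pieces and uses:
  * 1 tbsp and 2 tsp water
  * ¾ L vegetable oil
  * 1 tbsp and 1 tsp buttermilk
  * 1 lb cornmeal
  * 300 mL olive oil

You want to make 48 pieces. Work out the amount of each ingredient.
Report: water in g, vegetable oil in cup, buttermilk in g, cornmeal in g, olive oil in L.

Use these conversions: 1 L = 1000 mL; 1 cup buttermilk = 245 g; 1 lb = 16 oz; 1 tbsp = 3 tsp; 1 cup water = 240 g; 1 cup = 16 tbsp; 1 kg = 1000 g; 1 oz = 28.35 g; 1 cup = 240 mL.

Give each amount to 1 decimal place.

Scaling factor: 48/20 = 12/5 = 2.4.
water: (1 tbsp + 2 tsp = 5/3 tbsp) × 12/5 ÷ 16 tbsp/cup × 240 g/cup = 60.0 g
vegetable oil: 0.75 L × 12/5 × 1000 mL/L ÷ 240 mL/cup = 7.5 cup
buttermilk: (1 tbsp + 1 tsp = 4/3 tbsp) × 12/5 ÷ 16 tbsp/cup × 245 g/cup = 49.0 g
cornmeal: 1 lb × 12/5 × 16 oz/lb × 28.35 g/oz ≈ 1088.6 g
olive oil: 300 mL × 12/5 ÷ 1000 mL/L ≈ 0.7 L

water: 60.0 g; vegetable oil: 7.5 cup; buttermilk: 49.0 g; cornmeal: 1088.6 g; olive oil: 0.7 L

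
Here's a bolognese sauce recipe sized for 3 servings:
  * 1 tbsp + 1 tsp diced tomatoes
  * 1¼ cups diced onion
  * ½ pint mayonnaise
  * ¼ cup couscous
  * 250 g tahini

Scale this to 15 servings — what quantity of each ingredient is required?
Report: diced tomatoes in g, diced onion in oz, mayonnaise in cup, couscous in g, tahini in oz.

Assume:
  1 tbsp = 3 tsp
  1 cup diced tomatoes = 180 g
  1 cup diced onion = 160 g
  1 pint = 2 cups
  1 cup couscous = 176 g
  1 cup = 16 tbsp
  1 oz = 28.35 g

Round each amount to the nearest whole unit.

diced tomatoes: 75 g; diced onion: 35 oz; mayonnaise: 5 cup; couscous: 220 g; tahini: 44 oz

Scaling factor: 15/3 = 5.
diced tomatoes: (1 tbsp + 1 tsp = 4/3 tbsp) × 5 ÷ 16 tbsp/cup × 180 g/cup = 75 g
diced onion: 1.25 cup × 5 × 160 g/cup ÷ 28.35 g/oz ≈ 35 oz
mayonnaise: 0.5 pint × 5 × 2 cup/pint = 5 cup
couscous: 0.25 cup × 5 × 176 g/cup = 220 g
tahini: 250 g × 5 ÷ 28.35 g/oz ≈ 44 oz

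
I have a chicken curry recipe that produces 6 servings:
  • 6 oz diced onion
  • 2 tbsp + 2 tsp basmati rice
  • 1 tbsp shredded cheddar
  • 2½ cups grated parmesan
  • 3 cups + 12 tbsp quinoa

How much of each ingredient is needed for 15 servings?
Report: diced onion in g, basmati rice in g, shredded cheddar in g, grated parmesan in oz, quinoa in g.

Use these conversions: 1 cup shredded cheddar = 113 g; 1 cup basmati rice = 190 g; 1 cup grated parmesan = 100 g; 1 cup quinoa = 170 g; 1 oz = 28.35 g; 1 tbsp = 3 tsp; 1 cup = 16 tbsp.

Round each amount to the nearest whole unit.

Scaling factor: 15/6 = 5/2 = 2.5.
diced onion: 6 oz × 5/2 × 28.35 g/oz ≈ 425 g
basmati rice: (2 tbsp + 2 tsp = 8/3 tbsp) × 5/2 ÷ 16 tbsp/cup × 190 g/cup ≈ 79 g
shredded cheddar: 1 tbsp × 5/2 ÷ 16 tbsp/cup × 113 g/cup ≈ 18 g
grated parmesan: 2.5 cup × 5/2 × 100 g/cup ÷ 28.35 g/oz ≈ 22 oz
quinoa: (3 cup + 12 tbsp = 3.75 cup) × 5/2 × 170 g/cup ≈ 1594 g

diced onion: 425 g; basmati rice: 79 g; shredded cheddar: 18 g; grated parmesan: 22 oz; quinoa: 1594 g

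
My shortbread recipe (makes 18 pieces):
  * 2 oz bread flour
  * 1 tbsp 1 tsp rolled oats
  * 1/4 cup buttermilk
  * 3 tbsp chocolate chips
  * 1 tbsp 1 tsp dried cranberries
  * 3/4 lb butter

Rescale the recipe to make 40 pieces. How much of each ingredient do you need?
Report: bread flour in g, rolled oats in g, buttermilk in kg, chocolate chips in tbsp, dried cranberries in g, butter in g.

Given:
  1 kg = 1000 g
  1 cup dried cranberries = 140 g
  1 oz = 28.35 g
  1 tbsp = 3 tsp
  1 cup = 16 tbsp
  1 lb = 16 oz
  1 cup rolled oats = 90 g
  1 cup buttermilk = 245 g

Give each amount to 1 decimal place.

Scaling factor: 40/18 = 20/9.
bread flour: 2 oz × 20/9 × 28.35 g/oz = 126.0 g
rolled oats: (1 tbsp + 1 tsp = 4/3 tbsp) × 20/9 ÷ 16 tbsp/cup × 90 g/cup ≈ 16.7 g
buttermilk: 0.25 cup × 20/9 × 245 g/cup ÷ 1000 g/kg ≈ 0.1 kg
chocolate chips: 3 tbsp × 20/9 ≈ 6.7 tbsp
dried cranberries: (1 tbsp + 1 tsp = 4/3 tbsp) × 20/9 ÷ 16 tbsp/cup × 140 g/cup ≈ 25.9 g
butter: 0.75 lb × 20/9 × 16 oz/lb × 28.35 g/oz = 756.0 g

bread flour: 126.0 g; rolled oats: 16.7 g; buttermilk: 0.1 kg; chocolate chips: 6.7 tbsp; dried cranberries: 25.9 g; butter: 756.0 g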